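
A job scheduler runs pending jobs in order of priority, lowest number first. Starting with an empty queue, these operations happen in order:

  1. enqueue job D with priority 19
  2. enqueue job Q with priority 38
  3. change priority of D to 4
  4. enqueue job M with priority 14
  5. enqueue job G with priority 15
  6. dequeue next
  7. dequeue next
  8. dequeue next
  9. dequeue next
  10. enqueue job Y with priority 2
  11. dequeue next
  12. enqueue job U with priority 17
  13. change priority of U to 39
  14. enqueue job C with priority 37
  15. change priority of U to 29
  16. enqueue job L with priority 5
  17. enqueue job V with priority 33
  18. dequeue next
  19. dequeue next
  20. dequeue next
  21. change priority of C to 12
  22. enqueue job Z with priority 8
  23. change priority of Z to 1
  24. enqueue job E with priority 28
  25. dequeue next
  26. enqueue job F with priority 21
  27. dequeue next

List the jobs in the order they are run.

D → M → G → Q → Y → L → U → V → Z → C

add D (priority 19) → {D:19}
add Q (priority 38) → {D:19, Q:38}
update D to priority 4 → {D:4, Q:38}
add M (priority 14) → {D:4, M:14, Q:38}
add G (priority 15) → {D:4, M:14, G:15, Q:38}
dequeue next → D; now {M:14, G:15, Q:38}
dequeue next → M; now {G:15, Q:38}
dequeue next → G; now {Q:38}
dequeue next → Q; now {}
add Y (priority 2) → {Y:2}
dequeue next → Y; now {}
add U (priority 17) → {U:17}
update U to priority 39 → {U:39}
add C (priority 37) → {C:37, U:39}
update U to priority 29 → {U:29, C:37}
add L (priority 5) → {L:5, U:29, C:37}
add V (priority 33) → {L:5, U:29, V:33, C:37}
dequeue next → L; now {U:29, V:33, C:37}
dequeue next → U; now {V:33, C:37}
dequeue next → V; now {C:37}
update C to priority 12 → {C:12}
add Z (priority 8) → {Z:8, C:12}
update Z to priority 1 → {Z:1, C:12}
add E (priority 28) → {Z:1, C:12, E:28}
dequeue next → Z; now {C:12, E:28}
add F (priority 21) → {C:12, F:21, E:28}
dequeue next → C; now {F:21, E:28}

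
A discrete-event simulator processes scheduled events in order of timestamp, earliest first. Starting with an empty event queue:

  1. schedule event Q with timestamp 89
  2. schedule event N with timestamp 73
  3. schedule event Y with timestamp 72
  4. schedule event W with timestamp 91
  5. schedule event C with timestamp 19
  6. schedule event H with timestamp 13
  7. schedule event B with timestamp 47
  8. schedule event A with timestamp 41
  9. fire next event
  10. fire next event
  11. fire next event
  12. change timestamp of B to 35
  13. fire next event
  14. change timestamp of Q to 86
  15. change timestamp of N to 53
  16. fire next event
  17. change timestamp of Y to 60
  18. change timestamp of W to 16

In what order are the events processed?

[H, C, A, B, N]

add Q (timestamp 89) → {Q:89}
add N (timestamp 73) → {N:73, Q:89}
add Y (timestamp 72) → {Y:72, N:73, Q:89}
add W (timestamp 91) → {Y:72, N:73, Q:89, W:91}
add C (timestamp 19) → {C:19, Y:72, N:73, Q:89, W:91}
add H (timestamp 13) → {H:13, C:19, Y:72, N:73, Q:89, W:91}
add B (timestamp 47) → {H:13, C:19, B:47, Y:72, N:73, Q:89, W:91}
add A (timestamp 41) → {H:13, C:19, A:41, B:47, Y:72, N:73, Q:89, W:91}
fire next event → H; now {C:19, A:41, B:47, Y:72, N:73, Q:89, W:91}
fire next event → C; now {A:41, B:47, Y:72, N:73, Q:89, W:91}
fire next event → A; now {B:47, Y:72, N:73, Q:89, W:91}
update B to timestamp 35 → {B:35, Y:72, N:73, Q:89, W:91}
fire next event → B; now {Y:72, N:73, Q:89, W:91}
update Q to timestamp 86 → {Y:72, N:73, Q:86, W:91}
update N to timestamp 53 → {N:53, Y:72, Q:86, W:91}
fire next event → N; now {Y:72, Q:86, W:91}
update Y to timestamp 60 → {Y:60, Q:86, W:91}
update W to timestamp 16 → {W:16, Y:60, Q:86}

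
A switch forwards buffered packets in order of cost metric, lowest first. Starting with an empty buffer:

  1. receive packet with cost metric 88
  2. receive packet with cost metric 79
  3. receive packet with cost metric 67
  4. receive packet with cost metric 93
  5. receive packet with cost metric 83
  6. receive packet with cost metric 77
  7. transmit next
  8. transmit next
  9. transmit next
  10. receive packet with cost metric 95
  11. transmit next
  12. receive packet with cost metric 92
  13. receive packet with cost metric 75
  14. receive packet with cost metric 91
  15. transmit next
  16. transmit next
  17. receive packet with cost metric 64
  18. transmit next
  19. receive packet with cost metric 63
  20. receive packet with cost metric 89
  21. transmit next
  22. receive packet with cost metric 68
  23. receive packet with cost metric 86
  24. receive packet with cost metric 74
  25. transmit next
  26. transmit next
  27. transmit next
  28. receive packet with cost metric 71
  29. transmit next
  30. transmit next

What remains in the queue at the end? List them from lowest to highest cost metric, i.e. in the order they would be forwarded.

[91, 92, 93, 95]

insert 88 → {88}
insert 79 → {79, 88}
insert 67 → {67, 79, 88}
insert 93 → {67, 79, 88, 93}
insert 83 → {67, 79, 83, 88, 93}
insert 77 → {67, 77, 79, 83, 88, 93}
transmit next → 67; now {77, 79, 83, 88, 93}
transmit next → 77; now {79, 83, 88, 93}
transmit next → 79; now {83, 88, 93}
insert 95 → {83, 88, 93, 95}
transmit next → 83; now {88, 93, 95}
insert 92 → {88, 92, 93, 95}
insert 75 → {75, 88, 92, 93, 95}
insert 91 → {75, 88, 91, 92, 93, 95}
transmit next → 75; now {88, 91, 92, 93, 95}
transmit next → 88; now {91, 92, 93, 95}
insert 64 → {64, 91, 92, 93, 95}
transmit next → 64; now {91, 92, 93, 95}
insert 63 → {63, 91, 92, 93, 95}
insert 89 → {63, 89, 91, 92, 93, 95}
transmit next → 63; now {89, 91, 92, 93, 95}
insert 68 → {68, 89, 91, 92, 93, 95}
insert 86 → {68, 86, 89, 91, 92, 93, 95}
insert 74 → {68, 74, 86, 89, 91, 92, 93, 95}
transmit next → 68; now {74, 86, 89, 91, 92, 93, 95}
transmit next → 74; now {86, 89, 91, 92, 93, 95}
transmit next → 86; now {89, 91, 92, 93, 95}
insert 71 → {71, 89, 91, 92, 93, 95}
transmit next → 71; now {89, 91, 92, 93, 95}
transmit next → 89; now {91, 92, 93, 95}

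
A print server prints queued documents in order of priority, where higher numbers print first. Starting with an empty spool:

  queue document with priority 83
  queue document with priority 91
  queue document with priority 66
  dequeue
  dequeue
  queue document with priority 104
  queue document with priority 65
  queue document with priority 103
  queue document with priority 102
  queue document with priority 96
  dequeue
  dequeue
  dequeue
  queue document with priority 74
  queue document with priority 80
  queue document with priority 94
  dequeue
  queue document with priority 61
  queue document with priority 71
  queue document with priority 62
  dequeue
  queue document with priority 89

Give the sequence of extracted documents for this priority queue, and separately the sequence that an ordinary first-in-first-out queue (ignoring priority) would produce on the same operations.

priority queue: [91, 83, 104, 103, 102, 96, 94]; FIFO queue: [83, 91, 66, 104, 65, 103, 102]

insert 83 → {83}
insert 91 → {91, 83}
insert 66 → {91, 83, 66}
dequeue → 91; now {83, 66}
dequeue → 83; now {66}
insert 104 → {104, 66}
insert 65 → {104, 66, 65}
insert 103 → {104, 103, 66, 65}
insert 102 → {104, 103, 102, 66, 65}
insert 96 → {104, 103, 102, 96, 66, 65}
dequeue → 104; now {103, 102, 96, 66, 65}
dequeue → 103; now {102, 96, 66, 65}
dequeue → 102; now {96, 66, 65}
insert 74 → {96, 74, 66, 65}
insert 80 → {96, 80, 74, 66, 65}
insert 94 → {96, 94, 80, 74, 66, 65}
dequeue → 96; now {94, 80, 74, 66, 65}
insert 61 → {94, 80, 74, 66, 65, 61}
insert 71 → {94, 80, 74, 71, 66, 65, 61}
insert 62 → {94, 80, 74, 71, 66, 65, 62, 61}
dequeue → 94; now {80, 74, 71, 66, 65, 62, 61}
insert 89 → {89, 80, 74, 71, 66, 65, 62, 61}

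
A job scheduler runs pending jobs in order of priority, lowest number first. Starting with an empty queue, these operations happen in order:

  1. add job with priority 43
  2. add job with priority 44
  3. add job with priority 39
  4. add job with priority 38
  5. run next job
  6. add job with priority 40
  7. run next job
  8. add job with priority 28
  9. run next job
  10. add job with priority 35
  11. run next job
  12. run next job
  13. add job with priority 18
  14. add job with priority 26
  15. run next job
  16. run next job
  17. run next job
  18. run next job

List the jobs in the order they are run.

[38, 39, 28, 35, 40, 18, 26, 43, 44]

insert 43 → {43}
insert 44 → {43, 44}
insert 39 → {39, 43, 44}
insert 38 → {38, 39, 43, 44}
run next job → 38; now {39, 43, 44}
insert 40 → {39, 40, 43, 44}
run next job → 39; now {40, 43, 44}
insert 28 → {28, 40, 43, 44}
run next job → 28; now {40, 43, 44}
insert 35 → {35, 40, 43, 44}
run next job → 35; now {40, 43, 44}
run next job → 40; now {43, 44}
insert 18 → {18, 43, 44}
insert 26 → {18, 26, 43, 44}
run next job → 18; now {26, 43, 44}
run next job → 26; now {43, 44}
run next job → 43; now {44}
run next job → 44; now {}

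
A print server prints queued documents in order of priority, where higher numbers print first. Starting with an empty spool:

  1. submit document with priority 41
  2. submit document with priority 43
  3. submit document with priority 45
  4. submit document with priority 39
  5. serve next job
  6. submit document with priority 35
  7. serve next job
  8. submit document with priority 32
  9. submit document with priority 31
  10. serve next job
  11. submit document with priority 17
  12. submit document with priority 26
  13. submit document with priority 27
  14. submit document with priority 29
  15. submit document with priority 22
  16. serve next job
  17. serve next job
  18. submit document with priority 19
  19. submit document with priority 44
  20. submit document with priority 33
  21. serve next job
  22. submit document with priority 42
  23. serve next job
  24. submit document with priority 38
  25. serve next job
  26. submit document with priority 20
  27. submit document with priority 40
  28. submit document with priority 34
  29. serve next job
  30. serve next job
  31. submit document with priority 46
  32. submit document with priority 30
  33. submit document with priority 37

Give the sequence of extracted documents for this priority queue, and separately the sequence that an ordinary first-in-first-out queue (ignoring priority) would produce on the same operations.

insert 41 → {41}
insert 43 → {43, 41}
insert 45 → {45, 43, 41}
insert 39 → {45, 43, 41, 39}
serve next job → 45; now {43, 41, 39}
insert 35 → {43, 41, 39, 35}
serve next job → 43; now {41, 39, 35}
insert 32 → {41, 39, 35, 32}
insert 31 → {41, 39, 35, 32, 31}
serve next job → 41; now {39, 35, 32, 31}
insert 17 → {39, 35, 32, 31, 17}
insert 26 → {39, 35, 32, 31, 26, 17}
insert 27 → {39, 35, 32, 31, 27, 26, 17}
insert 29 → {39, 35, 32, 31, 29, 27, 26, 17}
insert 22 → {39, 35, 32, 31, 29, 27, 26, 22, 17}
serve next job → 39; now {35, 32, 31, 29, 27, 26, 22, 17}
serve next job → 35; now {32, 31, 29, 27, 26, 22, 17}
insert 19 → {32, 31, 29, 27, 26, 22, 19, 17}
insert 44 → {44, 32, 31, 29, 27, 26, 22, 19, 17}
insert 33 → {44, 33, 32, 31, 29, 27, 26, 22, 19, 17}
serve next job → 44; now {33, 32, 31, 29, 27, 26, 22, 19, 17}
insert 42 → {42, 33, 32, 31, 29, 27, 26, 22, 19, 17}
serve next job → 42; now {33, 32, 31, 29, 27, 26, 22, 19, 17}
insert 38 → {38, 33, 32, 31, 29, 27, 26, 22, 19, 17}
serve next job → 38; now {33, 32, 31, 29, 27, 26, 22, 19, 17}
insert 20 → {33, 32, 31, 29, 27, 26, 22, 20, 19, 17}
insert 40 → {40, 33, 32, 31, 29, 27, 26, 22, 20, 19, 17}
insert 34 → {40, 34, 33, 32, 31, 29, 27, 26, 22, 20, 19, 17}
serve next job → 40; now {34, 33, 32, 31, 29, 27, 26, 22, 20, 19, 17}
serve next job → 34; now {33, 32, 31, 29, 27, 26, 22, 20, 19, 17}
insert 46 → {46, 33, 32, 31, 29, 27, 26, 22, 20, 19, 17}
insert 30 → {46, 33, 32, 31, 30, 29, 27, 26, 22, 20, 19, 17}
insert 37 → {46, 37, 33, 32, 31, 30, 29, 27, 26, 22, 20, 19, 17}

priority queue: [45, 43, 41, 39, 35, 44, 42, 38, 40, 34]; FIFO queue: 41, 43, 45, 39, 35, 32, 31, 17, 26, 27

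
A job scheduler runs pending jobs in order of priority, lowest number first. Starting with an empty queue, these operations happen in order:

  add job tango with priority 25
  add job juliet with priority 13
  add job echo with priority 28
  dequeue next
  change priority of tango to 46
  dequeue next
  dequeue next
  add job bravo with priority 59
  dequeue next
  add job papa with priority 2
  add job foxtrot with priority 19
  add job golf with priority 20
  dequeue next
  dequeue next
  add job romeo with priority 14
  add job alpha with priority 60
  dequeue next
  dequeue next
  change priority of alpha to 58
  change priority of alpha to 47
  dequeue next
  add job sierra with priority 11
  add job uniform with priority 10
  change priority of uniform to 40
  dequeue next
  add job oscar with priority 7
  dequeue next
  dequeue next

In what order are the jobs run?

[juliet, echo, tango, bravo, papa, foxtrot, romeo, golf, alpha, sierra, oscar, uniform]

add tango (priority 25) → {tango:25}
add juliet (priority 13) → {juliet:13, tango:25}
add echo (priority 28) → {juliet:13, tango:25, echo:28}
dequeue next → juliet; now {tango:25, echo:28}
update tango to priority 46 → {echo:28, tango:46}
dequeue next → echo; now {tango:46}
dequeue next → tango; now {}
add bravo (priority 59) → {bravo:59}
dequeue next → bravo; now {}
add papa (priority 2) → {papa:2}
add foxtrot (priority 19) → {papa:2, foxtrot:19}
add golf (priority 20) → {papa:2, foxtrot:19, golf:20}
dequeue next → papa; now {foxtrot:19, golf:20}
dequeue next → foxtrot; now {golf:20}
add romeo (priority 14) → {romeo:14, golf:20}
add alpha (priority 60) → {romeo:14, golf:20, alpha:60}
dequeue next → romeo; now {golf:20, alpha:60}
dequeue next → golf; now {alpha:60}
update alpha to priority 58 → {alpha:58}
update alpha to priority 47 → {alpha:47}
dequeue next → alpha; now {}
add sierra (priority 11) → {sierra:11}
add uniform (priority 10) → {uniform:10, sierra:11}
update uniform to priority 40 → {sierra:11, uniform:40}
dequeue next → sierra; now {uniform:40}
add oscar (priority 7) → {oscar:7, uniform:40}
dequeue next → oscar; now {uniform:40}
dequeue next → uniform; now {}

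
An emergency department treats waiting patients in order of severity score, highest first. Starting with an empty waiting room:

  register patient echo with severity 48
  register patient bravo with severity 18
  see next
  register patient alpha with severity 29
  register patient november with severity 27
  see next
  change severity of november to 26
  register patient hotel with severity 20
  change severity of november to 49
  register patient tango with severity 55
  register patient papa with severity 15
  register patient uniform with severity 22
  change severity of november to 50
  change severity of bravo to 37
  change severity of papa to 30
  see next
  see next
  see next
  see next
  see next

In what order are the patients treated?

echo → alpha → tango → november → bravo → papa → uniform

add echo (severity 48) → {echo:48}
add bravo (severity 18) → {echo:48, bravo:18}
see next → echo; now {bravo:18}
add alpha (severity 29) → {alpha:29, bravo:18}
add november (severity 27) → {alpha:29, november:27, bravo:18}
see next → alpha; now {november:27, bravo:18}
update november to severity 26 → {november:26, bravo:18}
add hotel (severity 20) → {november:26, hotel:20, bravo:18}
update november to severity 49 → {november:49, hotel:20, bravo:18}
add tango (severity 55) → {tango:55, november:49, hotel:20, bravo:18}
add papa (severity 15) → {tango:55, november:49, hotel:20, bravo:18, papa:15}
add uniform (severity 22) → {tango:55, november:49, uniform:22, hotel:20, bravo:18, papa:15}
update november to severity 50 → {tango:55, november:50, uniform:22, hotel:20, bravo:18, papa:15}
update bravo to severity 37 → {tango:55, november:50, bravo:37, uniform:22, hotel:20, papa:15}
update papa to severity 30 → {tango:55, november:50, bravo:37, papa:30, uniform:22, hotel:20}
see next → tango; now {november:50, bravo:37, papa:30, uniform:22, hotel:20}
see next → november; now {bravo:37, papa:30, uniform:22, hotel:20}
see next → bravo; now {papa:30, uniform:22, hotel:20}
see next → papa; now {uniform:22, hotel:20}
see next → uniform; now {hotel:20}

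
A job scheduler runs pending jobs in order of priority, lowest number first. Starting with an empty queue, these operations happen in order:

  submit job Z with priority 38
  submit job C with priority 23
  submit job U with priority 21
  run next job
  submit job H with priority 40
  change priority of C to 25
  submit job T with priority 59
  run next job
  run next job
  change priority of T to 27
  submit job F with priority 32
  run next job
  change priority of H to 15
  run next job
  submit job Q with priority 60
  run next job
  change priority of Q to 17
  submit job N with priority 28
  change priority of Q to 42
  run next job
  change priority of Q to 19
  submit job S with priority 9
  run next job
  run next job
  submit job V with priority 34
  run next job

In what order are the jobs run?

[U, C, Z, T, H, F, N, S, Q, V]

add Z (priority 38) → {Z:38}
add C (priority 23) → {C:23, Z:38}
add U (priority 21) → {U:21, C:23, Z:38}
run next job → U; now {C:23, Z:38}
add H (priority 40) → {C:23, Z:38, H:40}
update C to priority 25 → {C:25, Z:38, H:40}
add T (priority 59) → {C:25, Z:38, H:40, T:59}
run next job → C; now {Z:38, H:40, T:59}
run next job → Z; now {H:40, T:59}
update T to priority 27 → {T:27, H:40}
add F (priority 32) → {T:27, F:32, H:40}
run next job → T; now {F:32, H:40}
update H to priority 15 → {H:15, F:32}
run next job → H; now {F:32}
add Q (priority 60) → {F:32, Q:60}
run next job → F; now {Q:60}
update Q to priority 17 → {Q:17}
add N (priority 28) → {Q:17, N:28}
update Q to priority 42 → {N:28, Q:42}
run next job → N; now {Q:42}
update Q to priority 19 → {Q:19}
add S (priority 9) → {S:9, Q:19}
run next job → S; now {Q:19}
run next job → Q; now {}
add V (priority 34) → {V:34}
run next job → V; now {}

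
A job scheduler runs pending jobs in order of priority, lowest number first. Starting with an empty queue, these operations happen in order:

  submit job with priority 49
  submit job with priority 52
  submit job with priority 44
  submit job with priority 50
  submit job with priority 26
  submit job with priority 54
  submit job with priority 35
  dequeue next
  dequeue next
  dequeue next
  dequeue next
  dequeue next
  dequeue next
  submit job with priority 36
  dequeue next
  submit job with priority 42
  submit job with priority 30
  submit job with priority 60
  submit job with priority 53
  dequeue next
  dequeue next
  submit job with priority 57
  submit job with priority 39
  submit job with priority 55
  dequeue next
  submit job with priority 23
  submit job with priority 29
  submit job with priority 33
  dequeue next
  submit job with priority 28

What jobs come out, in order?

insert 49 → {49}
insert 52 → {49, 52}
insert 44 → {44, 49, 52}
insert 50 → {44, 49, 50, 52}
insert 26 → {26, 44, 49, 50, 52}
insert 54 → {26, 44, 49, 50, 52, 54}
insert 35 → {26, 35, 44, 49, 50, 52, 54}
dequeue next → 26; now {35, 44, 49, 50, 52, 54}
dequeue next → 35; now {44, 49, 50, 52, 54}
dequeue next → 44; now {49, 50, 52, 54}
dequeue next → 49; now {50, 52, 54}
dequeue next → 50; now {52, 54}
dequeue next → 52; now {54}
insert 36 → {36, 54}
dequeue next → 36; now {54}
insert 42 → {42, 54}
insert 30 → {30, 42, 54}
insert 60 → {30, 42, 54, 60}
insert 53 → {30, 42, 53, 54, 60}
dequeue next → 30; now {42, 53, 54, 60}
dequeue next → 42; now {53, 54, 60}
insert 57 → {53, 54, 57, 60}
insert 39 → {39, 53, 54, 57, 60}
insert 55 → {39, 53, 54, 55, 57, 60}
dequeue next → 39; now {53, 54, 55, 57, 60}
insert 23 → {23, 53, 54, 55, 57, 60}
insert 29 → {23, 29, 53, 54, 55, 57, 60}
insert 33 → {23, 29, 33, 53, 54, 55, 57, 60}
dequeue next → 23; now {29, 33, 53, 54, 55, 57, 60}
insert 28 → {28, 29, 33, 53, 54, 55, 57, 60}

26, 35, 44, 49, 50, 52, 36, 30, 42, 39, 23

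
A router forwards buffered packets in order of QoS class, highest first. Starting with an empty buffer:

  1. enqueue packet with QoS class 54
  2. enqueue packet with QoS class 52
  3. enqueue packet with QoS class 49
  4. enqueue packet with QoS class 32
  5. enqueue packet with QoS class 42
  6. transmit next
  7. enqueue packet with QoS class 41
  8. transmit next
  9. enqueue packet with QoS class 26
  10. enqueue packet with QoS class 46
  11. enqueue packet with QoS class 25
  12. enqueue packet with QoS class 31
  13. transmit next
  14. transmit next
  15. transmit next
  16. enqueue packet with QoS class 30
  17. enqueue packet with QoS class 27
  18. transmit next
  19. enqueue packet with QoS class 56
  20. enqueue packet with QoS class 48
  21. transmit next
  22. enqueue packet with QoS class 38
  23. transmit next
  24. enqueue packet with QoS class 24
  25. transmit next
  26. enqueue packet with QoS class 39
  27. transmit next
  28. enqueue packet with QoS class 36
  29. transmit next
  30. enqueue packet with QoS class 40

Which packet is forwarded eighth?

48

insert 54 → {54}
insert 52 → {54, 52}
insert 49 → {54, 52, 49}
insert 32 → {54, 52, 49, 32}
insert 42 → {54, 52, 49, 42, 32}
transmit next → 54; now {52, 49, 42, 32}
insert 41 → {52, 49, 42, 41, 32}
transmit next → 52; now {49, 42, 41, 32}
insert 26 → {49, 42, 41, 32, 26}
insert 46 → {49, 46, 42, 41, 32, 26}
insert 25 → {49, 46, 42, 41, 32, 26, 25}
insert 31 → {49, 46, 42, 41, 32, 31, 26, 25}
transmit next → 49; now {46, 42, 41, 32, 31, 26, 25}
transmit next → 46; now {42, 41, 32, 31, 26, 25}
transmit next → 42; now {41, 32, 31, 26, 25}
insert 30 → {41, 32, 31, 30, 26, 25}
insert 27 → {41, 32, 31, 30, 27, 26, 25}
transmit next → 41; now {32, 31, 30, 27, 26, 25}
insert 56 → {56, 32, 31, 30, 27, 26, 25}
insert 48 → {56, 48, 32, 31, 30, 27, 26, 25}
transmit next → 56; now {48, 32, 31, 30, 27, 26, 25}
insert 38 → {48, 38, 32, 31, 30, 27, 26, 25}
transmit next → 48; now {38, 32, 31, 30, 27, 26, 25}
insert 24 → {38, 32, 31, 30, 27, 26, 25, 24}
transmit next → 38; now {32, 31, 30, 27, 26, 25, 24}
insert 39 → {39, 32, 31, 30, 27, 26, 25, 24}
transmit next → 39; now {32, 31, 30, 27, 26, 25, 24}
insert 36 → {36, 32, 31, 30, 27, 26, 25, 24}
transmit next → 36; now {32, 31, 30, 27, 26, 25, 24}
insert 40 → {40, 32, 31, 30, 27, 26, 25, 24}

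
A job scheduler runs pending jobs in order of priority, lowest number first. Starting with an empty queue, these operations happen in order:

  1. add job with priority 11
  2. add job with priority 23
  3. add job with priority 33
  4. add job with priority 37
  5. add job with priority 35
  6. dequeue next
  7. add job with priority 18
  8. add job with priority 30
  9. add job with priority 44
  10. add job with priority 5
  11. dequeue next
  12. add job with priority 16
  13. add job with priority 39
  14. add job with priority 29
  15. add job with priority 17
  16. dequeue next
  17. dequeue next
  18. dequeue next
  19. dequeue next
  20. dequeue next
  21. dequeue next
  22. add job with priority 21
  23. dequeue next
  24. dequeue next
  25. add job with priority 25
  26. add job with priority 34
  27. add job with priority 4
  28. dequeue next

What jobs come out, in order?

insert 11 → {11}
insert 23 → {11, 23}
insert 33 → {11, 23, 33}
insert 37 → {11, 23, 33, 37}
insert 35 → {11, 23, 33, 35, 37}
dequeue next → 11; now {23, 33, 35, 37}
insert 18 → {18, 23, 33, 35, 37}
insert 30 → {18, 23, 30, 33, 35, 37}
insert 44 → {18, 23, 30, 33, 35, 37, 44}
insert 5 → {5, 18, 23, 30, 33, 35, 37, 44}
dequeue next → 5; now {18, 23, 30, 33, 35, 37, 44}
insert 16 → {16, 18, 23, 30, 33, 35, 37, 44}
insert 39 → {16, 18, 23, 30, 33, 35, 37, 39, 44}
insert 29 → {16, 18, 23, 29, 30, 33, 35, 37, 39, 44}
insert 17 → {16, 17, 18, 23, 29, 30, 33, 35, 37, 39, 44}
dequeue next → 16; now {17, 18, 23, 29, 30, 33, 35, 37, 39, 44}
dequeue next → 17; now {18, 23, 29, 30, 33, 35, 37, 39, 44}
dequeue next → 18; now {23, 29, 30, 33, 35, 37, 39, 44}
dequeue next → 23; now {29, 30, 33, 35, 37, 39, 44}
dequeue next → 29; now {30, 33, 35, 37, 39, 44}
dequeue next → 30; now {33, 35, 37, 39, 44}
insert 21 → {21, 33, 35, 37, 39, 44}
dequeue next → 21; now {33, 35, 37, 39, 44}
dequeue next → 33; now {35, 37, 39, 44}
insert 25 → {25, 35, 37, 39, 44}
insert 34 → {25, 34, 35, 37, 39, 44}
insert 4 → {4, 25, 34, 35, 37, 39, 44}
dequeue next → 4; now {25, 34, 35, 37, 39, 44}

[11, 5, 16, 17, 18, 23, 29, 30, 21, 33, 4]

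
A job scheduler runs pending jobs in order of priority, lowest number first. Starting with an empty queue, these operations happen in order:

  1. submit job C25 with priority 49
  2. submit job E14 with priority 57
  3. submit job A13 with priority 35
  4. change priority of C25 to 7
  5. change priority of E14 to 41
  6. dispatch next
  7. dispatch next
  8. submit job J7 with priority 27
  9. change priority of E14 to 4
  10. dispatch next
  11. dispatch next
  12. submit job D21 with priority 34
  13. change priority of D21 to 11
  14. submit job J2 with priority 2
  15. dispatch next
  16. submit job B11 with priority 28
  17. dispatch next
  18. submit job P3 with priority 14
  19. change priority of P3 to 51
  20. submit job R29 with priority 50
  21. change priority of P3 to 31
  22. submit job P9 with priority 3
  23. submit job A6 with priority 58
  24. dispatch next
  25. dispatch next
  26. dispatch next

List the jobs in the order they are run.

C25 → A13 → E14 → J7 → J2 → D21 → P9 → B11 → P3

add C25 (priority 49) → {C25:49}
add E14 (priority 57) → {C25:49, E14:57}
add A13 (priority 35) → {A13:35, C25:49, E14:57}
update C25 to priority 7 → {C25:7, A13:35, E14:57}
update E14 to priority 41 → {C25:7, A13:35, E14:41}
dispatch next → C25; now {A13:35, E14:41}
dispatch next → A13; now {E14:41}
add J7 (priority 27) → {J7:27, E14:41}
update E14 to priority 4 → {E14:4, J7:27}
dispatch next → E14; now {J7:27}
dispatch next → J7; now {}
add D21 (priority 34) → {D21:34}
update D21 to priority 11 → {D21:11}
add J2 (priority 2) → {J2:2, D21:11}
dispatch next → J2; now {D21:11}
add B11 (priority 28) → {D21:11, B11:28}
dispatch next → D21; now {B11:28}
add P3 (priority 14) → {P3:14, B11:28}
update P3 to priority 51 → {B11:28, P3:51}
add R29 (priority 50) → {B11:28, R29:50, P3:51}
update P3 to priority 31 → {B11:28, P3:31, R29:50}
add P9 (priority 3) → {P9:3, B11:28, P3:31, R29:50}
add A6 (priority 58) → {P9:3, B11:28, P3:31, R29:50, A6:58}
dispatch next → P9; now {B11:28, P3:31, R29:50, A6:58}
dispatch next → B11; now {P3:31, R29:50, A6:58}
dispatch next → P3; now {R29:50, A6:58}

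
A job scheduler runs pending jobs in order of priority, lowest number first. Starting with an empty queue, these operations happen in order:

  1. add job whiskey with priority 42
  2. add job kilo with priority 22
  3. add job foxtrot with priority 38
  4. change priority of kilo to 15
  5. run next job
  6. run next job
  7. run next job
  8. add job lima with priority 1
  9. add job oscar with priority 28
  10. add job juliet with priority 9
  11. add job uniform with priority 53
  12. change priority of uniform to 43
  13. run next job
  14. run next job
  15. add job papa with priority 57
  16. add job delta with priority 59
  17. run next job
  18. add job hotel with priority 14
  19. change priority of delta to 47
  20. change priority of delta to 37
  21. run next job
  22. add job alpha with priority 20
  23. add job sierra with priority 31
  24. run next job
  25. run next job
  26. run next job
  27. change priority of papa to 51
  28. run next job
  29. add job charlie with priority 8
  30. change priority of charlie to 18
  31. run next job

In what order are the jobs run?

[kilo, foxtrot, whiskey, lima, juliet, oscar, hotel, alpha, sierra, delta, uniform, charlie]

add whiskey (priority 42) → {whiskey:42}
add kilo (priority 22) → {kilo:22, whiskey:42}
add foxtrot (priority 38) → {kilo:22, foxtrot:38, whiskey:42}
update kilo to priority 15 → {kilo:15, foxtrot:38, whiskey:42}
run next job → kilo; now {foxtrot:38, whiskey:42}
run next job → foxtrot; now {whiskey:42}
run next job → whiskey; now {}
add lima (priority 1) → {lima:1}
add oscar (priority 28) → {lima:1, oscar:28}
add juliet (priority 9) → {lima:1, juliet:9, oscar:28}
add uniform (priority 53) → {lima:1, juliet:9, oscar:28, uniform:53}
update uniform to priority 43 → {lima:1, juliet:9, oscar:28, uniform:43}
run next job → lima; now {juliet:9, oscar:28, uniform:43}
run next job → juliet; now {oscar:28, uniform:43}
add papa (priority 57) → {oscar:28, uniform:43, papa:57}
add delta (priority 59) → {oscar:28, uniform:43, papa:57, delta:59}
run next job → oscar; now {uniform:43, papa:57, delta:59}
add hotel (priority 14) → {hotel:14, uniform:43, papa:57, delta:59}
update delta to priority 47 → {hotel:14, uniform:43, delta:47, papa:57}
update delta to priority 37 → {hotel:14, delta:37, uniform:43, papa:57}
run next job → hotel; now {delta:37, uniform:43, papa:57}
add alpha (priority 20) → {alpha:20, delta:37, uniform:43, papa:57}
add sierra (priority 31) → {alpha:20, sierra:31, delta:37, uniform:43, papa:57}
run next job → alpha; now {sierra:31, delta:37, uniform:43, papa:57}
run next job → sierra; now {delta:37, uniform:43, papa:57}
run next job → delta; now {uniform:43, papa:57}
update papa to priority 51 → {uniform:43, papa:51}
run next job → uniform; now {papa:51}
add charlie (priority 8) → {charlie:8, papa:51}
update charlie to priority 18 → {charlie:18, papa:51}
run next job → charlie; now {papa:51}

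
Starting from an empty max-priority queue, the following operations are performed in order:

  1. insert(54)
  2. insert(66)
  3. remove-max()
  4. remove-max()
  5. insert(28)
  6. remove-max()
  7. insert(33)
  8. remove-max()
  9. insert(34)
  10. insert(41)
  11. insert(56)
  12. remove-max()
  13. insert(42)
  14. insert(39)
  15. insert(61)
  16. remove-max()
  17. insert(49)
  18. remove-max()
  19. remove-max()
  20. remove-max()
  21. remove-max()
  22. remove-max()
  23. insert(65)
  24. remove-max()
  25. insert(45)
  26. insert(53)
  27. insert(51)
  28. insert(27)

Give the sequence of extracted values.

66 → 54 → 28 → 33 → 56 → 61 → 49 → 42 → 41 → 39 → 34 → 65

insert 54 → {54}
insert 66 → {66, 54}
remove-max → 66; now {54}
remove-max → 54; now {}
insert 28 → {28}
remove-max → 28; now {}
insert 33 → {33}
remove-max → 33; now {}
insert 34 → {34}
insert 41 → {41, 34}
insert 56 → {56, 41, 34}
remove-max → 56; now {41, 34}
insert 42 → {42, 41, 34}
insert 39 → {42, 41, 39, 34}
insert 61 → {61, 42, 41, 39, 34}
remove-max → 61; now {42, 41, 39, 34}
insert 49 → {49, 42, 41, 39, 34}
remove-max → 49; now {42, 41, 39, 34}
remove-max → 42; now {41, 39, 34}
remove-max → 41; now {39, 34}
remove-max → 39; now {34}
remove-max → 34; now {}
insert 65 → {65}
remove-max → 65; now {}
insert 45 → {45}
insert 53 → {53, 45}
insert 51 → {53, 51, 45}
insert 27 → {53, 51, 45, 27}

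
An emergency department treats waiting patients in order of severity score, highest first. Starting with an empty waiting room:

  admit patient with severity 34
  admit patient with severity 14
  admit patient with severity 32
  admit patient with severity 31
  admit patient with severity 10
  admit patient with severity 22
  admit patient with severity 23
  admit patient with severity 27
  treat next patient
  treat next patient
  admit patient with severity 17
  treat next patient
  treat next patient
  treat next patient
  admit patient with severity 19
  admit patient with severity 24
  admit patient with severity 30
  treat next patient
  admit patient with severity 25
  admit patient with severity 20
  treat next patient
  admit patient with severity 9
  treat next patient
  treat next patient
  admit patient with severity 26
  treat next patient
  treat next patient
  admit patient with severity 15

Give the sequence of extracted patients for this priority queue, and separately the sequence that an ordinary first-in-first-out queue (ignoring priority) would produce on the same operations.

priority queue: 34, 32, 31, 27, 23, 30, 25, 24, 22, 26, 20; FIFO queue: [34, 14, 32, 31, 10, 22, 23, 27, 17, 19, 24]

insert 34 → {34}
insert 14 → {34, 14}
insert 32 → {34, 32, 14}
insert 31 → {34, 32, 31, 14}
insert 10 → {34, 32, 31, 14, 10}
insert 22 → {34, 32, 31, 22, 14, 10}
insert 23 → {34, 32, 31, 23, 22, 14, 10}
insert 27 → {34, 32, 31, 27, 23, 22, 14, 10}
treat next patient → 34; now {32, 31, 27, 23, 22, 14, 10}
treat next patient → 32; now {31, 27, 23, 22, 14, 10}
insert 17 → {31, 27, 23, 22, 17, 14, 10}
treat next patient → 31; now {27, 23, 22, 17, 14, 10}
treat next patient → 27; now {23, 22, 17, 14, 10}
treat next patient → 23; now {22, 17, 14, 10}
insert 19 → {22, 19, 17, 14, 10}
insert 24 → {24, 22, 19, 17, 14, 10}
insert 30 → {30, 24, 22, 19, 17, 14, 10}
treat next patient → 30; now {24, 22, 19, 17, 14, 10}
insert 25 → {25, 24, 22, 19, 17, 14, 10}
insert 20 → {25, 24, 22, 20, 19, 17, 14, 10}
treat next patient → 25; now {24, 22, 20, 19, 17, 14, 10}
insert 9 → {24, 22, 20, 19, 17, 14, 10, 9}
treat next patient → 24; now {22, 20, 19, 17, 14, 10, 9}
treat next patient → 22; now {20, 19, 17, 14, 10, 9}
insert 26 → {26, 20, 19, 17, 14, 10, 9}
treat next patient → 26; now {20, 19, 17, 14, 10, 9}
treat next patient → 20; now {19, 17, 14, 10, 9}
insert 15 → {19, 17, 15, 14, 10, 9}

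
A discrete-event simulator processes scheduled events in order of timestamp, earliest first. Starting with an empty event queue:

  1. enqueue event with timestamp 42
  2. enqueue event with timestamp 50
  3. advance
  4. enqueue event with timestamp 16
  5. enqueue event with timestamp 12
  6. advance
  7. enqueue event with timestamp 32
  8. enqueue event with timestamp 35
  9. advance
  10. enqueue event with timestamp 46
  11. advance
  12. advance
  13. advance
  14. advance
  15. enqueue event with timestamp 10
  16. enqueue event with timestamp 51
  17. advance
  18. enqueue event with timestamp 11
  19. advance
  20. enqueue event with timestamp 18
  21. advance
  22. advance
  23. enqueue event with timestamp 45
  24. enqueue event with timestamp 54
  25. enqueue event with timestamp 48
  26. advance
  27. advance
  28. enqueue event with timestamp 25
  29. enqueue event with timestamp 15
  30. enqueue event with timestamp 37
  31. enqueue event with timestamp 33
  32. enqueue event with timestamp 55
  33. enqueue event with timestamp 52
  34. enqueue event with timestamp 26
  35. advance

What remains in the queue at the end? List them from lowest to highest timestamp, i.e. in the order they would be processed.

insert 42 → {42}
insert 50 → {42, 50}
advance → 42; now {50}
insert 16 → {16, 50}
insert 12 → {12, 16, 50}
advance → 12; now {16, 50}
insert 32 → {16, 32, 50}
insert 35 → {16, 32, 35, 50}
advance → 16; now {32, 35, 50}
insert 46 → {32, 35, 46, 50}
advance → 32; now {35, 46, 50}
advance → 35; now {46, 50}
advance → 46; now {50}
advance → 50; now {}
insert 10 → {10}
insert 51 → {10, 51}
advance → 10; now {51}
insert 11 → {11, 51}
advance → 11; now {51}
insert 18 → {18, 51}
advance → 18; now {51}
advance → 51; now {}
insert 45 → {45}
insert 54 → {45, 54}
insert 48 → {45, 48, 54}
advance → 45; now {48, 54}
advance → 48; now {54}
insert 25 → {25, 54}
insert 15 → {15, 25, 54}
insert 37 → {15, 25, 37, 54}
insert 33 → {15, 25, 33, 37, 54}
insert 55 → {15, 25, 33, 37, 54, 55}
insert 52 → {15, 25, 33, 37, 52, 54, 55}
insert 26 → {15, 25, 26, 33, 37, 52, 54, 55}
advance → 15; now {25, 26, 33, 37, 52, 54, 55}

[25, 26, 33, 37, 52, 54, 55]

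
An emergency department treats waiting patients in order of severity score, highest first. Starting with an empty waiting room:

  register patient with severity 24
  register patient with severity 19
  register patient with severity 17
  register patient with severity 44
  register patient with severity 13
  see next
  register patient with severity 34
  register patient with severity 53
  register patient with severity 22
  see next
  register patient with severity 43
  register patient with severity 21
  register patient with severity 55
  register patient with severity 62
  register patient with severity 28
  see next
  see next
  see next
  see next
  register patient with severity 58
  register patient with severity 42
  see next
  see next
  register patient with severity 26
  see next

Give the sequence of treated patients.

[44, 53, 62, 55, 43, 34, 58, 42, 28]

insert 24 → {24}
insert 19 → {24, 19}
insert 17 → {24, 19, 17}
insert 44 → {44, 24, 19, 17}
insert 13 → {44, 24, 19, 17, 13}
see next → 44; now {24, 19, 17, 13}
insert 34 → {34, 24, 19, 17, 13}
insert 53 → {53, 34, 24, 19, 17, 13}
insert 22 → {53, 34, 24, 22, 19, 17, 13}
see next → 53; now {34, 24, 22, 19, 17, 13}
insert 43 → {43, 34, 24, 22, 19, 17, 13}
insert 21 → {43, 34, 24, 22, 21, 19, 17, 13}
insert 55 → {55, 43, 34, 24, 22, 21, 19, 17, 13}
insert 62 → {62, 55, 43, 34, 24, 22, 21, 19, 17, 13}
insert 28 → {62, 55, 43, 34, 28, 24, 22, 21, 19, 17, 13}
see next → 62; now {55, 43, 34, 28, 24, 22, 21, 19, 17, 13}
see next → 55; now {43, 34, 28, 24, 22, 21, 19, 17, 13}
see next → 43; now {34, 28, 24, 22, 21, 19, 17, 13}
see next → 34; now {28, 24, 22, 21, 19, 17, 13}
insert 58 → {58, 28, 24, 22, 21, 19, 17, 13}
insert 42 → {58, 42, 28, 24, 22, 21, 19, 17, 13}
see next → 58; now {42, 28, 24, 22, 21, 19, 17, 13}
see next → 42; now {28, 24, 22, 21, 19, 17, 13}
insert 26 → {28, 26, 24, 22, 21, 19, 17, 13}
see next → 28; now {26, 24, 22, 21, 19, 17, 13}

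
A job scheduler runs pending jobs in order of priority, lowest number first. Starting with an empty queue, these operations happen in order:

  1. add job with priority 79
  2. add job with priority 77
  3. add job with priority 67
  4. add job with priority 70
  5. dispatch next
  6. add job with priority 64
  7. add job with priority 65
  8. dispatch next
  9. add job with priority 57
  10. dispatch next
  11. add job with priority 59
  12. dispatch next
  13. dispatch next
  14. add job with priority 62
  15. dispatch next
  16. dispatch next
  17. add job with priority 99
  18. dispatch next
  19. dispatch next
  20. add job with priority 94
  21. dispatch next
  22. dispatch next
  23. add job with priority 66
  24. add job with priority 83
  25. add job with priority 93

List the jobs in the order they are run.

insert 79 → {79}
insert 77 → {77, 79}
insert 67 → {67, 77, 79}
insert 70 → {67, 70, 77, 79}
dispatch next → 67; now {70, 77, 79}
insert 64 → {64, 70, 77, 79}
insert 65 → {64, 65, 70, 77, 79}
dispatch next → 64; now {65, 70, 77, 79}
insert 57 → {57, 65, 70, 77, 79}
dispatch next → 57; now {65, 70, 77, 79}
insert 59 → {59, 65, 70, 77, 79}
dispatch next → 59; now {65, 70, 77, 79}
dispatch next → 65; now {70, 77, 79}
insert 62 → {62, 70, 77, 79}
dispatch next → 62; now {70, 77, 79}
dispatch next → 70; now {77, 79}
insert 99 → {77, 79, 99}
dispatch next → 77; now {79, 99}
dispatch next → 79; now {99}
insert 94 → {94, 99}
dispatch next → 94; now {99}
dispatch next → 99; now {}
insert 66 → {66}
insert 83 → {66, 83}
insert 93 → {66, 83, 93}

67 → 64 → 57 → 59 → 65 → 62 → 70 → 77 → 79 → 94 → 99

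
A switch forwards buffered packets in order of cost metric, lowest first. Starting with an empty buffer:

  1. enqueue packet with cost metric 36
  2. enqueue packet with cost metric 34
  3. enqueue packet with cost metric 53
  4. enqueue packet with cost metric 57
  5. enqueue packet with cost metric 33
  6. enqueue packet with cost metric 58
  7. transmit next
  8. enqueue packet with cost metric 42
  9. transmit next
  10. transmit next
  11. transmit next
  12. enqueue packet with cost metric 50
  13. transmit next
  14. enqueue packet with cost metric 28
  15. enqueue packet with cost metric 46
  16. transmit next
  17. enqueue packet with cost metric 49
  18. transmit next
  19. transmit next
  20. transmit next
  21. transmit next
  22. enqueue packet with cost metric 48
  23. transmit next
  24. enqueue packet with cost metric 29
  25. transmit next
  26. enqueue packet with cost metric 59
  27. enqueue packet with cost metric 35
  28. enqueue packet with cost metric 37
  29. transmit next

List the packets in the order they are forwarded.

33, 34, 36, 42, 50, 28, 46, 49, 53, 57, 48, 29, 35

insert 36 → {36}
insert 34 → {34, 36}
insert 53 → {34, 36, 53}
insert 57 → {34, 36, 53, 57}
insert 33 → {33, 34, 36, 53, 57}
insert 58 → {33, 34, 36, 53, 57, 58}
transmit next → 33; now {34, 36, 53, 57, 58}
insert 42 → {34, 36, 42, 53, 57, 58}
transmit next → 34; now {36, 42, 53, 57, 58}
transmit next → 36; now {42, 53, 57, 58}
transmit next → 42; now {53, 57, 58}
insert 50 → {50, 53, 57, 58}
transmit next → 50; now {53, 57, 58}
insert 28 → {28, 53, 57, 58}
insert 46 → {28, 46, 53, 57, 58}
transmit next → 28; now {46, 53, 57, 58}
insert 49 → {46, 49, 53, 57, 58}
transmit next → 46; now {49, 53, 57, 58}
transmit next → 49; now {53, 57, 58}
transmit next → 53; now {57, 58}
transmit next → 57; now {58}
insert 48 → {48, 58}
transmit next → 48; now {58}
insert 29 → {29, 58}
transmit next → 29; now {58}
insert 59 → {58, 59}
insert 35 → {35, 58, 59}
insert 37 → {35, 37, 58, 59}
transmit next → 35; now {37, 58, 59}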